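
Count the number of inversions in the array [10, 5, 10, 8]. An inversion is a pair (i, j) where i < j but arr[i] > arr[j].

Finding inversions in [10, 5, 10, 8]:

(0, 1): arr[0]=10 > arr[1]=5
(0, 3): arr[0]=10 > arr[3]=8
(2, 3): arr[2]=10 > arr[3]=8

Total inversions: 3

The array has 3 inversion(s): (0,1), (0,3), (2,3). Each pair (i,j) satisfies i < j and arr[i] > arr[j].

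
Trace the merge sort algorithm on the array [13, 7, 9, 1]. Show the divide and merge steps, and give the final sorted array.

Merge sort trace:

Split: [13, 7, 9, 1] -> [13, 7] and [9, 1]
  Split: [13, 7] -> [13] and [7]
  Merge: [13] + [7] -> [7, 13]
  Split: [9, 1] -> [9] and [1]
  Merge: [9] + [1] -> [1, 9]
Merge: [7, 13] + [1, 9] -> [1, 7, 9, 13]

Final sorted array: [1, 7, 9, 13]

The merge sort proceeds by recursively splitting the array and merging sorted halves.
After all merges, the sorted array is [1, 7, 9, 13].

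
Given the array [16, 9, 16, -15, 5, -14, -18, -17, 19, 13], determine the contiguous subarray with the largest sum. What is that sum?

Using Kadane's algorithm on [16, 9, 16, -15, 5, -14, -18, -17, 19, 13]:

Scanning through the array:
Position 1 (value 9): max_ending_here = 25, max_so_far = 25
Position 2 (value 16): max_ending_here = 41, max_so_far = 41
Position 3 (value -15): max_ending_here = 26, max_so_far = 41
Position 4 (value 5): max_ending_here = 31, max_so_far = 41
Position 5 (value -14): max_ending_here = 17, max_so_far = 41
Position 6 (value -18): max_ending_here = -1, max_so_far = 41
Position 7 (value -17): max_ending_here = -17, max_so_far = 41
Position 8 (value 19): max_ending_here = 19, max_so_far = 41
Position 9 (value 13): max_ending_here = 32, max_so_far = 41

Maximum subarray: [16, 9, 16]
Maximum sum: 41

The maximum subarray is [16, 9, 16] with sum 41. This subarray runs from index 0 to index 2.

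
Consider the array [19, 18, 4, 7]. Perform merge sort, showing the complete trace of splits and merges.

Merge sort trace:

Split: [19, 18, 4, 7] -> [19, 18] and [4, 7]
  Split: [19, 18] -> [19] and [18]
  Merge: [19] + [18] -> [18, 19]
  Split: [4, 7] -> [4] and [7]
  Merge: [4] + [7] -> [4, 7]
Merge: [18, 19] + [4, 7] -> [4, 7, 18, 19]

Final sorted array: [4, 7, 18, 19]

The merge sort proceeds by recursively splitting the array and merging sorted halves.
After all merges, the sorted array is [4, 7, 18, 19].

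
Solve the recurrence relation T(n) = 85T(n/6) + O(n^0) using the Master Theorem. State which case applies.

Master Theorem for T(n) = 85T(n/6) + O(n^0):

a = 85, b = 6, c = 0
log_b(a) = log_6(85) = 2.4795

Case 1: c = 0 < log_6(85) = 2.4795
T(n) = O(n^(log_6 85))

For T(n) = 85T(n/6) + O(n^0): log_6(85) = 2.4795. This is Case 1 of the Master Theorem (c < log_b(a), work dominated by leaves), giving O(n^(log_6 85)).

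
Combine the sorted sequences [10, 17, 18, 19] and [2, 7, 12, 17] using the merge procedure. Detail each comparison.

Merging process:

Compare 10 vs 2: take 2 from right. Merged: [2]
Compare 10 vs 7: take 7 from right. Merged: [2, 7]
Compare 10 vs 12: take 10 from left. Merged: [2, 7, 10]
Compare 17 vs 12: take 12 from right. Merged: [2, 7, 10, 12]
Compare 17 vs 17: take 17 from left. Merged: [2, 7, 10, 12, 17]
Compare 18 vs 17: take 17 from right. Merged: [2, 7, 10, 12, 17, 17]
Append remaining from left: [18, 19]. Merged: [2, 7, 10, 12, 17, 17, 18, 19]

Final merged array: [2, 7, 10, 12, 17, 17, 18, 19]
Total comparisons: 6

The merged array is [2, 7, 10, 12, 17, 17, 18, 19], requiring 6 comparisons. The merge step runs in O(n) time where n is the total number of elements.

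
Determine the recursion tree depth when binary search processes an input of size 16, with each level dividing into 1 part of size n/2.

For divide and conquer with division factor 2:

Problem sizes at each level:
Level 0: 16
Level 1: 8
Level 2: 4
Level 3: 2
Level 4: 1

The root is level 0 and the size-1 base case is level 4 (the tree spans levels 0 through 4, i.e. 5 levels counting the root), so the depth is the number of divisions: log_2(16) = 4

The recursion tree depth is log_2(16) = 4. At each level, the problem size is divided by 2, so it takes 4 divisions to reduce to a base case of size 1. The algorithm makes 1 recursive call at each level.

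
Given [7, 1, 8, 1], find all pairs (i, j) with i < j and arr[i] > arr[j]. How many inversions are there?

Finding inversions in [7, 1, 8, 1]:

(0, 1): arr[0]=7 > arr[1]=1
(0, 3): arr[0]=7 > arr[3]=1
(2, 3): arr[2]=8 > arr[3]=1

Total inversions: 3

The array has 3 inversion(s): (0,1), (0,3), (2,3). Each pair (i,j) satisfies i < j and arr[i] > arr[j].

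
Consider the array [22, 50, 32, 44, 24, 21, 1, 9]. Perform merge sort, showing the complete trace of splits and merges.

Merge sort trace:

Split: [22, 50, 32, 44, 24, 21, 1, 9] -> [22, 50, 32, 44] and [24, 21, 1, 9]
  Split: [22, 50, 32, 44] -> [22, 50] and [32, 44]
    Split: [22, 50] -> [22] and [50]
    Merge: [22] + [50] -> [22, 50]
    Split: [32, 44] -> [32] and [44]
    Merge: [32] + [44] -> [32, 44]
  Merge: [22, 50] + [32, 44] -> [22, 32, 44, 50]
  Split: [24, 21, 1, 9] -> [24, 21] and [1, 9]
    Split: [24, 21] -> [24] and [21]
    Merge: [24] + [21] -> [21, 24]
    Split: [1, 9] -> [1] and [9]
    Merge: [1] + [9] -> [1, 9]
  Merge: [21, 24] + [1, 9] -> [1, 9, 21, 24]
Merge: [22, 32, 44, 50] + [1, 9, 21, 24] -> [1, 9, 21, 22, 24, 32, 44, 50]

Final sorted array: [1, 9, 21, 22, 24, 32, 44, 50]

The merge sort proceeds by recursively splitting the array and merging sorted halves.
After all merges, the sorted array is [1, 9, 21, 22, 24, 32, 44, 50].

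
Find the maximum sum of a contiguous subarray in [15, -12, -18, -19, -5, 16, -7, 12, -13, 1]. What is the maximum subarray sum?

Using Kadane's algorithm on [15, -12, -18, -19, -5, 16, -7, 12, -13, 1]:

Scanning through the array:
Position 1 (value -12): max_ending_here = 3, max_so_far = 15
Position 2 (value -18): max_ending_here = -15, max_so_far = 15
Position 3 (value -19): max_ending_here = -19, max_so_far = 15
Position 4 (value -5): max_ending_here = -5, max_so_far = 15
Position 5 (value 16): max_ending_here = 16, max_so_far = 16
Position 6 (value -7): max_ending_here = 9, max_so_far = 16
Position 7 (value 12): max_ending_here = 21, max_so_far = 21
Position 8 (value -13): max_ending_here = 8, max_so_far = 21
Position 9 (value 1): max_ending_here = 9, max_so_far = 21

Maximum subarray: [16, -7, 12]
Maximum sum: 21

The maximum subarray is [16, -7, 12] with sum 21. This subarray runs from index 5 to index 7.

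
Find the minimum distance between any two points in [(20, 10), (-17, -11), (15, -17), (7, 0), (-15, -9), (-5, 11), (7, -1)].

Computing all pairwise distances among 7 points:

d((20, 10), (-17, -11)) = 42.5441
d((20, 10), (15, -17)) = 27.4591
d((20, 10), (7, 0)) = 16.4012
d((20, 10), (-15, -9)) = 39.8246
d((20, 10), (-5, 11)) = 25.02
d((20, 10), (7, -1)) = 17.0294
d((-17, -11), (15, -17)) = 32.5576
d((-17, -11), (7, 0)) = 26.4008
d((-17, -11), (-15, -9)) = 2.8284
d((-17, -11), (-5, 11)) = 25.0599
d((-17, -11), (7, -1)) = 26.0
d((15, -17), (7, 0)) = 18.7883
d((15, -17), (-15, -9)) = 31.0483
d((15, -17), (-5, 11)) = 34.4093
d((15, -17), (7, -1)) = 17.8885
d((7, 0), (-15, -9)) = 23.7697
d((7, 0), (-5, 11)) = 16.2788
d((7, 0), (7, -1)) = 1.0 <-- minimum
d((-15, -9), (-5, 11)) = 22.3607
d((-15, -9), (7, -1)) = 23.4094
d((-5, 11), (7, -1)) = 16.9706

Closest pair: (7, 0) and (7, -1) with distance 1.0

The closest pair is (7, 0) and (7, -1) with Euclidean distance 1.0. For 7 points, brute-force pairwise comparison is shown above. For large n, the divide-and-conquer algorithm (sort by x, recurse on halves, check the dividing strip) achieves O(n log n).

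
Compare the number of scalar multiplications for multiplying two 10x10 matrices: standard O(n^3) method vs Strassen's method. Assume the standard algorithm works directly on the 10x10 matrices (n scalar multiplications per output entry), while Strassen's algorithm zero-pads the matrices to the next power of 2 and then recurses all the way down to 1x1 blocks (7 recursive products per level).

Matrix multiplication for 10x10 matrices:

Strassen's algorithm requires power-of-2 dimensions. Pad 10x10 to 16x16 (next power of 2).

Standard algorithm: 10^3 = 1000 multiplications
Strassen's algorithm: 7^(log2(16)) = 7^4 = 2401 multiplications
Difference: 1000 - 2401 = -1401 (Strassen uses MORE here due to padding overhead — for small or just-over-power-of-2 n, padding can outweigh the per-level savings)

Standard: 1000 multiplications (10^3). Strassen: 2401 multiplications (7^4, after padding to 16x16). Strassen reduces 8 recursive multiplications to 7 at each level.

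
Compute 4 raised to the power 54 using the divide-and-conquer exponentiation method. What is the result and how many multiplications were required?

Computing 4^54 by squaring (build up from 4^1; each line after the first costs one multiplication):

4^1 = 4
4^2 = (4^1)^2 = 4^2 = 16
4^3 = 4 * 4^2 = 4 * 16 = 64
4^6 = (4^3)^2 = 64^2 = 4096
4^12 = (4^6)^2 = 4096^2 = 16777216
4^13 = 4 * 4^12 = 4 * 16777216 = 67108864
4^26 = (4^13)^2 = 67108864^2 = 4503599627370496
4^27 = 4 * 4^26 = 4 * 4503599627370496 = 18014398509481984
4^54 = (4^27)^2 = 18014398509481984^2 = 324518553658426726783156020576256

Result: 324518553658426726783156020576256
Multiplications needed: 8 (8 lines after 4^1)

4^54 = 324518553658426726783156020576256. Using exponentiation by squaring, this requires 8 multiplications. The key idea: if the exponent is even, square the half-power; if odd, multiply by the base once.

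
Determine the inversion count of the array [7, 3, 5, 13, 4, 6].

Finding inversions in [7, 3, 5, 13, 4, 6]:

(0, 1): arr[0]=7 > arr[1]=3
(0, 2): arr[0]=7 > arr[2]=5
(0, 4): arr[0]=7 > arr[4]=4
(0, 5): arr[0]=7 > arr[5]=6
(2, 4): arr[2]=5 > arr[4]=4
(3, 4): arr[3]=13 > arr[4]=4
(3, 5): arr[3]=13 > arr[5]=6

Total inversions: 7

The array has 7 inversion(s): (0,1), (0,2), (0,4), (0,5), (2,4), (3,4), (3,5). Each pair (i,j) satisfies i < j and arr[i] > arr[j].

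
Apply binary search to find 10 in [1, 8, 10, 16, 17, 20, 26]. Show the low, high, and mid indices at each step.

Binary search for 10 in [1, 8, 10, 16, 17, 20, 26]:

lo=0, hi=6, mid=3, arr[mid]=16 -> 16 > 10, search left half
lo=0, hi=2, mid=1, arr[mid]=8 -> 8 < 10, search right half
lo=2, hi=2, mid=2, arr[mid]=10 -> Found target at index 2!

Binary search finds 10 at index 2 after 3 comparisons. The search repeatedly halves the search space by comparing with the middle element.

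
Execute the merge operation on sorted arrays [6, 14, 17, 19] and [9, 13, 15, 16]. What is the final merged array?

Merging process:

Compare 6 vs 9: take 6 from left. Merged: [6]
Compare 14 vs 9: take 9 from right. Merged: [6, 9]
Compare 14 vs 13: take 13 from right. Merged: [6, 9, 13]
Compare 14 vs 15: take 14 from left. Merged: [6, 9, 13, 14]
Compare 17 vs 15: take 15 from right. Merged: [6, 9, 13, 14, 15]
Compare 17 vs 16: take 16 from right. Merged: [6, 9, 13, 14, 15, 16]
Append remaining from left: [17, 19]. Merged: [6, 9, 13, 14, 15, 16, 17, 19]

Final merged array: [6, 9, 13, 14, 15, 16, 17, 19]
Total comparisons: 6

The merged array is [6, 9, 13, 14, 15, 16, 17, 19], requiring 6 comparisons. The merge step runs in O(n) time where n is the total number of elements.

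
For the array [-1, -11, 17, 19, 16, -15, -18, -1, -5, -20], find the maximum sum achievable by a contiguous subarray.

Using Kadane's algorithm on [-1, -11, 17, 19, 16, -15, -18, -1, -5, -20]:

Scanning through the array:
Position 1 (value -11): max_ending_here = -11, max_so_far = -1
Position 2 (value 17): max_ending_here = 17, max_so_far = 17
Position 3 (value 19): max_ending_here = 36, max_so_far = 36
Position 4 (value 16): max_ending_here = 52, max_so_far = 52
Position 5 (value -15): max_ending_here = 37, max_so_far = 52
Position 6 (value -18): max_ending_here = 19, max_so_far = 52
Position 7 (value -1): max_ending_here = 18, max_so_far = 52
Position 8 (value -5): max_ending_here = 13, max_so_far = 52
Position 9 (value -20): max_ending_here = -7, max_so_far = 52

Maximum subarray: [17, 19, 16]
Maximum sum: 52

The maximum subarray is [17, 19, 16] with sum 52. This subarray runs from index 2 to index 4.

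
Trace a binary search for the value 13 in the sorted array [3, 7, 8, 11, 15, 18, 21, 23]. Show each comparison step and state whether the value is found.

Binary search for 13 in [3, 7, 8, 11, 15, 18, 21, 23]:

lo=0, hi=7, mid=3, arr[mid]=11 -> 11 < 13, search right half
lo=4, hi=7, mid=5, arr[mid]=18 -> 18 > 13, search left half
lo=4, hi=4, mid=4, arr[mid]=15 -> 15 > 13, search left half
lo=4 > hi=3, target 13 not found

Binary search determines that 13 is not in the array after 3 comparisons. The search space was exhausted without finding the target.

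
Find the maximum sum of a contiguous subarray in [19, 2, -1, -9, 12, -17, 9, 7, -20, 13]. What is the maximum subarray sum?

Using Kadane's algorithm on [19, 2, -1, -9, 12, -17, 9, 7, -20, 13]:

Scanning through the array:
Position 1 (value 2): max_ending_here = 21, max_so_far = 21
Position 2 (value -1): max_ending_here = 20, max_so_far = 21
Position 3 (value -9): max_ending_here = 11, max_so_far = 21
Position 4 (value 12): max_ending_here = 23, max_so_far = 23
Position 5 (value -17): max_ending_here = 6, max_so_far = 23
Position 6 (value 9): max_ending_here = 15, max_so_far = 23
Position 7 (value 7): max_ending_here = 22, max_so_far = 23
Position 8 (value -20): max_ending_here = 2, max_so_far = 23
Position 9 (value 13): max_ending_here = 15, max_so_far = 23

Maximum subarray: [19, 2, -1, -9, 12]
Maximum sum: 23

The maximum subarray is [19, 2, -1, -9, 12] with sum 23. This subarray runs from index 0 to index 4.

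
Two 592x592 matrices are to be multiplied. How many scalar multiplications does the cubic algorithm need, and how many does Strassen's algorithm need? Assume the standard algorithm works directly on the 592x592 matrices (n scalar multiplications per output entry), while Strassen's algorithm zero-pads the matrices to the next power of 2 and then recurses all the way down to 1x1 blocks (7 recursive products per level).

Matrix multiplication for 592x592 matrices:

Strassen's algorithm requires power-of-2 dimensions. Pad 592x592 to 1024x1024 (next power of 2).

Standard algorithm: 592^3 = 207474688 multiplications
Strassen's algorithm: 7^(log2(1024)) = 7^10 = 282475249 multiplications
Difference: 207474688 - 282475249 = -75000561 (Strassen uses MORE here due to padding overhead — for small or just-over-power-of-2 n, padding can outweigh the per-level savings)

Standard: 207474688 multiplications (592^3). Strassen: 282475249 multiplications (7^10, after padding to 1024x1024). Strassen reduces 8 recursive multiplications to 7 at each level.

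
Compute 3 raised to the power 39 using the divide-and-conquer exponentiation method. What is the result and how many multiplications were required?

Computing 3^39 by squaring (build up from 3^1; each line after the first costs one multiplication):

3^1 = 3
3^2 = (3^1)^2 = 3^2 = 9
3^4 = (3^2)^2 = 9^2 = 81
3^8 = (3^4)^2 = 81^2 = 6561
3^9 = 3 * 3^8 = 3 * 6561 = 19683
3^18 = (3^9)^2 = 19683^2 = 387420489
3^19 = 3 * 3^18 = 3 * 387420489 = 1162261467
3^38 = (3^19)^2 = 1162261467^2 = 1350851717672992089
3^39 = 3 * 3^38 = 3 * 1350851717672992089 = 4052555153018976267

Result: 4052555153018976267
Multiplications needed: 8 (8 lines after 3^1)

3^39 = 4052555153018976267. Using exponentiation by squaring, this requires 8 multiplications. The key idea: if the exponent is even, square the half-power; if odd, multiply by the base once.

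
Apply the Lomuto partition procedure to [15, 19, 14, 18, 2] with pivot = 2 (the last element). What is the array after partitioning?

Lomuto partition with pivot = 2:

Initial array: [15, 19, 14, 18, 2]

arr[0]=15 > 2: no swap
arr[1]=19 > 2: no swap
arr[2]=14 > 2: no swap
arr[3]=18 > 2: no swap

Place pivot at position 0: [2, 19, 14, 18, 15]
Pivot position: 0

After partitioning with pivot 2, the array becomes [2, 19, 14, 18, 15]. The pivot is placed at index 0. All elements to the left of the pivot are <= 2, and all elements to the right are > 2.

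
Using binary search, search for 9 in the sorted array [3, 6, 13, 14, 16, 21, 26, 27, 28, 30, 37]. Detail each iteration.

Binary search for 9 in [3, 6, 13, 14, 16, 21, 26, 27, 28, 30, 37]:

lo=0, hi=10, mid=5, arr[mid]=21 -> 21 > 9, search left half
lo=0, hi=4, mid=2, arr[mid]=13 -> 13 > 9, search left half
lo=0, hi=1, mid=0, arr[mid]=3 -> 3 < 9, search right half
lo=1, hi=1, mid=1, arr[mid]=6 -> 6 < 9, search right half
lo=2 > hi=1, target 9 not found

Binary search determines that 9 is not in the array after 4 comparisons. The search space was exhausted without finding the target.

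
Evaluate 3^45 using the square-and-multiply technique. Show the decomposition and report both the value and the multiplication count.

Computing 3^45 by squaring (build up from 3^1; each line after the first costs one multiplication):

3^1 = 3
3^2 = (3^1)^2 = 3^2 = 9
3^4 = (3^2)^2 = 9^2 = 81
3^5 = 3 * 3^4 = 3 * 81 = 243
3^10 = (3^5)^2 = 243^2 = 59049
3^11 = 3 * 3^10 = 3 * 59049 = 177147
3^22 = (3^11)^2 = 177147^2 = 31381059609
3^44 = (3^22)^2 = 31381059609^2 = 984770902183611232881
3^45 = 3 * 3^44 = 3 * 984770902183611232881 = 2954312706550833698643

Result: 2954312706550833698643
Multiplications needed: 8 (8 lines after 3^1)

3^45 = 2954312706550833698643. Using exponentiation by squaring, this requires 8 multiplications. The key idea: if the exponent is even, square the half-power; if odd, multiply by the base once.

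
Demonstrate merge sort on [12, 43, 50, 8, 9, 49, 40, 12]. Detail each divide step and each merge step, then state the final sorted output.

Merge sort trace:

Split: [12, 43, 50, 8, 9, 49, 40, 12] -> [12, 43, 50, 8] and [9, 49, 40, 12]
  Split: [12, 43, 50, 8] -> [12, 43] and [50, 8]
    Split: [12, 43] -> [12] and [43]
    Merge: [12] + [43] -> [12, 43]
    Split: [50, 8] -> [50] and [8]
    Merge: [50] + [8] -> [8, 50]
  Merge: [12, 43] + [8, 50] -> [8, 12, 43, 50]
  Split: [9, 49, 40, 12] -> [9, 49] and [40, 12]
    Split: [9, 49] -> [9] and [49]
    Merge: [9] + [49] -> [9, 49]
    Split: [40, 12] -> [40] and [12]
    Merge: [40] + [12] -> [12, 40]
  Merge: [9, 49] + [12, 40] -> [9, 12, 40, 49]
Merge: [8, 12, 43, 50] + [9, 12, 40, 49] -> [8, 9, 12, 12, 40, 43, 49, 50]

Final sorted array: [8, 9, 12, 12, 40, 43, 49, 50]

The merge sort proceeds by recursively splitting the array and merging sorted halves.
After all merges, the sorted array is [8, 9, 12, 12, 40, 43, 49, 50].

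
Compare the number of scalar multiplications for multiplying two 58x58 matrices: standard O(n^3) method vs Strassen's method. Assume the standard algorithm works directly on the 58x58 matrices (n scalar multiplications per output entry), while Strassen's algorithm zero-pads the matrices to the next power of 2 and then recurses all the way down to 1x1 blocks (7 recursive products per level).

Matrix multiplication for 58x58 matrices:

Strassen's algorithm requires power-of-2 dimensions. Pad 58x58 to 64x64 (next power of 2).

Standard algorithm: 58^3 = 195112 multiplications
Strassen's algorithm: 7^(log2(64)) = 7^6 = 117649 multiplications
Savings: 195112 - 117649 = 77463 multiplications

Standard: 195112 multiplications (58^3). Strassen: 117649 multiplications (7^6, after padding to 64x64). Strassen reduces 8 recursive multiplications to 7 at each level.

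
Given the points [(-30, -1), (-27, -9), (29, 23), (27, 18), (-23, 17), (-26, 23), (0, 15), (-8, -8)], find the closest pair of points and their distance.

Computing all pairwise distances among 8 points:

d((-30, -1), (-27, -9)) = 8.544
d((-30, -1), (29, 23)) = 63.6946
d((-30, -1), (27, 18)) = 60.0833
d((-30, -1), (-23, 17)) = 19.3132
d((-30, -1), (-26, 23)) = 24.3311
d((-30, -1), (0, 15)) = 34.0
d((-30, -1), (-8, -8)) = 23.0868
d((-27, -9), (29, 23)) = 64.4981
d((-27, -9), (27, 18)) = 60.3738
d((-27, -9), (-23, 17)) = 26.3059
d((-27, -9), (-26, 23)) = 32.0156
d((-27, -9), (0, 15)) = 36.1248
d((-27, -9), (-8, -8)) = 19.0263
d((29, 23), (27, 18)) = 5.3852 <-- minimum
d((29, 23), (-23, 17)) = 52.345
d((29, 23), (-26, 23)) = 55.0
d((29, 23), (0, 15)) = 30.0832
d((29, 23), (-8, -8)) = 48.2701
d((27, 18), (-23, 17)) = 50.01
d((27, 18), (-26, 23)) = 53.2353
d((27, 18), (0, 15)) = 27.1662
d((27, 18), (-8, -8)) = 43.6005
d((-23, 17), (-26, 23)) = 6.7082
d((-23, 17), (0, 15)) = 23.0868
d((-23, 17), (-8, -8)) = 29.1548
d((-26, 23), (0, 15)) = 27.2029
d((-26, 23), (-8, -8)) = 35.8469
d((0, 15), (-8, -8)) = 24.3516

Closest pair: (29, 23) and (27, 18) with distance 5.3852

The closest pair is (29, 23) and (27, 18) with Euclidean distance 5.3852. For 8 points, brute-force pairwise comparison is shown above. For large n, the divide-and-conquer algorithm (sort by x, recurse on halves, check the dividing strip) achieves O(n log n).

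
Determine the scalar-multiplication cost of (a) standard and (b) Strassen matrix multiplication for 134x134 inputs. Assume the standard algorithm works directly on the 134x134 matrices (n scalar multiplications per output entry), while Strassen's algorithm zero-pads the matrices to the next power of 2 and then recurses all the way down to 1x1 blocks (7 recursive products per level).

Matrix multiplication for 134x134 matrices:

Strassen's algorithm requires power-of-2 dimensions. Pad 134x134 to 256x256 (next power of 2).

Standard algorithm: 134^3 = 2406104 multiplications
Strassen's algorithm: 7^(log2(256)) = 7^8 = 5764801 multiplications
Difference: 2406104 - 5764801 = -3358697 (Strassen uses MORE here due to padding overhead — for small or just-over-power-of-2 n, padding can outweigh the per-level savings)

Standard: 2406104 multiplications (134^3). Strassen: 5764801 multiplications (7^8, after padding to 256x256). Strassen reduces 8 recursive multiplications to 7 at each level.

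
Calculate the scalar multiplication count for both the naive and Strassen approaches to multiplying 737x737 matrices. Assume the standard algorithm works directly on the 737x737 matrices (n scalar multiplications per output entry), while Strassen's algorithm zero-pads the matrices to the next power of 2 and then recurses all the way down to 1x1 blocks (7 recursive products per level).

Matrix multiplication for 737x737 matrices:

Strassen's algorithm requires power-of-2 dimensions. Pad 737x737 to 1024x1024 (next power of 2).

Standard algorithm: 737^3 = 400315553 multiplications
Strassen's algorithm: 7^(log2(1024)) = 7^10 = 282475249 multiplications
Savings: 400315553 - 282475249 = 117840304 multiplications

Standard: 400315553 multiplications (737^3). Strassen: 282475249 multiplications (7^10, after padding to 1024x1024). Strassen reduces 8 recursive multiplications to 7 at each level.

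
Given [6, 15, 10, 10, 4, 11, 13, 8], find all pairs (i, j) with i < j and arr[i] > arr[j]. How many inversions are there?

Finding inversions in [6, 15, 10, 10, 4, 11, 13, 8]:

(0, 4): arr[0]=6 > arr[4]=4
(1, 2): arr[1]=15 > arr[2]=10
(1, 3): arr[1]=15 > arr[3]=10
(1, 4): arr[1]=15 > arr[4]=4
(1, 5): arr[1]=15 > arr[5]=11
(1, 6): arr[1]=15 > arr[6]=13
(1, 7): arr[1]=15 > arr[7]=8
(2, 4): arr[2]=10 > arr[4]=4
(2, 7): arr[2]=10 > arr[7]=8
(3, 4): arr[3]=10 > arr[4]=4
(3, 7): arr[3]=10 > arr[7]=8
(5, 7): arr[5]=11 > arr[7]=8
(6, 7): arr[6]=13 > arr[7]=8

Total inversions: 13

The array has 13 inversion(s): (0,4), (1,2), (1,3), (1,4), (1,5), (1,6), (1,7), (2,4), (2,7), (3,4), (3,7), (5,7), (6,7). Each pair (i,j) satisfies i < j and arr[i] > arr[j].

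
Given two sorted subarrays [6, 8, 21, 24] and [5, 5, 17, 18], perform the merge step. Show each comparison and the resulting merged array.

Merging process:

Compare 6 vs 5: take 5 from right. Merged: [5]
Compare 6 vs 5: take 5 from right. Merged: [5, 5]
Compare 6 vs 17: take 6 from left. Merged: [5, 5, 6]
Compare 8 vs 17: take 8 from left. Merged: [5, 5, 6, 8]
Compare 21 vs 17: take 17 from right. Merged: [5, 5, 6, 8, 17]
Compare 21 vs 18: take 18 from right. Merged: [5, 5, 6, 8, 17, 18]
Append remaining from left: [21, 24]. Merged: [5, 5, 6, 8, 17, 18, 21, 24]

Final merged array: [5, 5, 6, 8, 17, 18, 21, 24]
Total comparisons: 6

The merged array is [5, 5, 6, 8, 17, 18, 21, 24], requiring 6 comparisons. The merge step runs in O(n) time where n is the total number of elements.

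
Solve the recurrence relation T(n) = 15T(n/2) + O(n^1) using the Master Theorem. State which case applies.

Master Theorem for T(n) = 15T(n/2) + O(n^1):

a = 15, b = 2, c = 1
log_b(a) = log_2(15) = 3.9069

Case 1: c = 1 < log_2(15) = 3.9069
T(n) = O(n^(log_2 15))

For T(n) = 15T(n/2) + O(n^1): log_2(15) = 3.9069. This is Case 1 of the Master Theorem (c < log_b(a), work dominated by leaves), giving O(n^(log_2 15)).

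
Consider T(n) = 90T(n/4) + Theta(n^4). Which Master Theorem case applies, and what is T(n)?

Master Theorem for T(n) = 90T(n/4) + O(n^4):

a = 90, b = 4, c = 4
log_b(a) = log_4(90) = 3.2459

Case 3: c = 4 > log_4(90) = 3.2459
T(n) = O(n^4) = O(n^4)

For T(n) = 90T(n/4) + O(n^4): log_4(90) = 3.2459. This is Case 3 of the Master Theorem (c > log_b(a), work dominated by root), giving O(n^4).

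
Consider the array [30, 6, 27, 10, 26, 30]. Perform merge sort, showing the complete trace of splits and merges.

Merge sort trace:

Split: [30, 6, 27, 10, 26, 30] -> [30, 6, 27] and [10, 26, 30]
  Split: [30, 6, 27] -> [30] and [6, 27]
    Split: [6, 27] -> [6] and [27]
    Merge: [6] + [27] -> [6, 27]
  Merge: [30] + [6, 27] -> [6, 27, 30]
  Split: [10, 26, 30] -> [10] and [26, 30]
    Split: [26, 30] -> [26] and [30]
    Merge: [26] + [30] -> [26, 30]
  Merge: [10] + [26, 30] -> [10, 26, 30]
Merge: [6, 27, 30] + [10, 26, 30] -> [6, 10, 26, 27, 30, 30]

Final sorted array: [6, 10, 26, 27, 30, 30]

The merge sort proceeds by recursively splitting the array and merging sorted halves.
After all merges, the sorted array is [6, 10, 26, 27, 30, 30].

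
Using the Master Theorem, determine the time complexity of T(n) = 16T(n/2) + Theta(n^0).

Master Theorem for T(n) = 16T(n/2) + O(n^0):

a = 16, b = 2, c = 0
log_b(a) = log_2(16) = 4.0000

Case 1: c = 0 < log_2(16) = 4.0000
T(n) = O(n^(log_2 16)) = O(n^4)

For T(n) = 16T(n/2) + O(n^0): log_2(16) = 4.0000. This is Case 1 of the Master Theorem (c < log_b(a), work dominated by leaves), giving O(n^4).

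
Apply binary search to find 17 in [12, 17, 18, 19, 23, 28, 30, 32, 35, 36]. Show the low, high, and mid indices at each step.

Binary search for 17 in [12, 17, 18, 19, 23, 28, 30, 32, 35, 36]:

lo=0, hi=9, mid=4, arr[mid]=23 -> 23 > 17, search left half
lo=0, hi=3, mid=1, arr[mid]=17 -> Found target at index 1!

Binary search finds 17 at index 1 after 2 comparisons. The search repeatedly halves the search space by comparing with the middle element.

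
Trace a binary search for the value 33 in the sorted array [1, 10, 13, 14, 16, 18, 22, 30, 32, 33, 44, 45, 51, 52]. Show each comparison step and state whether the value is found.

Binary search for 33 in [1, 10, 13, 14, 16, 18, 22, 30, 32, 33, 44, 45, 51, 52]:

lo=0, hi=13, mid=6, arr[mid]=22 -> 22 < 33, search right half
lo=7, hi=13, mid=10, arr[mid]=44 -> 44 > 33, search left half
lo=7, hi=9, mid=8, arr[mid]=32 -> 32 < 33, search right half
lo=9, hi=9, mid=9, arr[mid]=33 -> Found target at index 9!

Binary search finds 33 at index 9 after 4 comparisons. The search repeatedly halves the search space by comparing with the middle element.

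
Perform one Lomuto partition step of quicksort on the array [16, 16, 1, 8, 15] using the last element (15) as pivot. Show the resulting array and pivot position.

Lomuto partition with pivot = 15:

Initial array: [16, 16, 1, 8, 15]

arr[0]=16 > 15: no swap
arr[1]=16 > 15: no swap
arr[2]=1 <= 15: swap with position 0, array becomes [1, 16, 16, 8, 15]
arr[3]=8 <= 15: swap with position 1, array becomes [1, 8, 16, 16, 15]

Place pivot at position 2: [1, 8, 15, 16, 16]
Pivot position: 2

After partitioning with pivot 15, the array becomes [1, 8, 15, 16, 16]. The pivot is placed at index 2. All elements to the left of the pivot are <= 15, and all elements to the right are > 15.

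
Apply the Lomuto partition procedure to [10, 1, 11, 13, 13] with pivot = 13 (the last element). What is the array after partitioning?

Lomuto partition with pivot = 13:

Initial array: [10, 1, 11, 13, 13]

arr[0]=10 <= 13: swap with position 0, array becomes [10, 1, 11, 13, 13]
arr[1]=1 <= 13: swap with position 1, array becomes [10, 1, 11, 13, 13]
arr[2]=11 <= 13: swap with position 2, array becomes [10, 1, 11, 13, 13]
arr[3]=13 <= 13: swap with position 3, array becomes [10, 1, 11, 13, 13]

Place pivot at position 4: [10, 1, 11, 13, 13]
Pivot position: 4

After partitioning with pivot 13, the array becomes [10, 1, 11, 13, 13]. The pivot is placed at index 4. All elements to the left of the pivot are <= 13, and all elements to the right are > 13.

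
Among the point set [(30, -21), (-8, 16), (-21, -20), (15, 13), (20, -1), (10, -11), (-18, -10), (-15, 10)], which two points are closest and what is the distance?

Computing all pairwise distances among 8 points:

d((30, -21), (-8, 16)) = 53.0377
d((30, -21), (-21, -20)) = 51.0098
d((30, -21), (15, 13)) = 37.1618
d((30, -21), (20, -1)) = 22.3607
d((30, -21), (10, -11)) = 22.3607
d((30, -21), (-18, -10)) = 49.2443
d((30, -21), (-15, 10)) = 54.6443
d((-8, 16), (-21, -20)) = 38.2753
d((-8, 16), (15, 13)) = 23.1948
d((-8, 16), (20, -1)) = 32.7567
d((-8, 16), (10, -11)) = 32.45
d((-8, 16), (-18, -10)) = 27.8568
d((-8, 16), (-15, 10)) = 9.2195 <-- minimum
d((-21, -20), (15, 13)) = 48.8365
d((-21, -20), (20, -1)) = 45.1885
d((-21, -20), (10, -11)) = 32.28
d((-21, -20), (-18, -10)) = 10.4403
d((-21, -20), (-15, 10)) = 30.5941
d((15, 13), (20, -1)) = 14.8661
d((15, 13), (10, -11)) = 24.5153
d((15, 13), (-18, -10)) = 40.2244
d((15, 13), (-15, 10)) = 30.1496
d((20, -1), (10, -11)) = 14.1421
d((20, -1), (-18, -10)) = 39.0512
d((20, -1), (-15, 10)) = 36.6879
d((10, -11), (-18, -10)) = 28.0179
d((10, -11), (-15, 10)) = 32.6497
d((-18, -10), (-15, 10)) = 20.2237

Closest pair: (-8, 16) and (-15, 10) with distance 9.2195

The closest pair is (-8, 16) and (-15, 10) with Euclidean distance 9.2195. For 8 points, brute-force pairwise comparison is shown above. For large n, the divide-and-conquer algorithm (sort by x, recurse on halves, check the dividing strip) achieves O(n log n).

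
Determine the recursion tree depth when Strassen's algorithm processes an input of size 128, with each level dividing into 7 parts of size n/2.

For divide and conquer with division factor 2:

Problem sizes at each level:
Level 0: 128
Level 1: 64
Level 2: 32
Level 3: 16
Level 4: 8
Level 5: 4
Level 6: 2
Level 7: 1

The root is level 0 and the size-1 base case is level 7 (the tree spans levels 0 through 7, i.e. 8 levels counting the root), so the depth is the number of divisions: log_2(128) = 7

The recursion tree depth is log_2(128) = 7. At each level, the problem size is divided by 2, so it takes 7 divisions to reduce to a base case of size 1. The algorithm makes 7 recursive calls at each level.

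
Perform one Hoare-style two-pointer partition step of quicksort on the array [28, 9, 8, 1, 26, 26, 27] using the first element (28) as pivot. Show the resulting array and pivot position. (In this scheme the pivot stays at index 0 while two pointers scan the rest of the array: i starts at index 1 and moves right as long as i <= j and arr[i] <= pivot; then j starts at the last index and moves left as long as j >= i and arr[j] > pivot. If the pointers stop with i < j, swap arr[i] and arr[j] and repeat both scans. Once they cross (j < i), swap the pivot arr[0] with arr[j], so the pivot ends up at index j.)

Hoare-style two-pointer partition with pivot = 28:

Initial array: [28, 9, 8, 1, 26, 26, 27]

Pointers start at i = 1, j = 6.
i ends at 7, j ends at 6: the pointers have crossed (j < i), so scanning stops.

Swap pivot arr[0] with arr[6] to place pivot at position 6: [27, 9, 8, 1, 26, 26, 28]
Pivot position: 6

After partitioning with pivot 28, the array becomes [27, 9, 8, 1, 26, 26, 28]. The pivot is placed at index 6. All elements to the left of the pivot are <= 28, and all elements to the right are > 28.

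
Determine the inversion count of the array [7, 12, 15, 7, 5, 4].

Finding inversions in [7, 12, 15, 7, 5, 4]:

(0, 4): arr[0]=7 > arr[4]=5
(0, 5): arr[0]=7 > arr[5]=4
(1, 3): arr[1]=12 > arr[3]=7
(1, 4): arr[1]=12 > arr[4]=5
(1, 5): arr[1]=12 > arr[5]=4
(2, 3): arr[2]=15 > arr[3]=7
(2, 4): arr[2]=15 > arr[4]=5
(2, 5): arr[2]=15 > arr[5]=4
(3, 4): arr[3]=7 > arr[4]=5
(3, 5): arr[3]=7 > arr[5]=4
(4, 5): arr[4]=5 > arr[5]=4

Total inversions: 11

The array has 11 inversion(s): (0,4), (0,5), (1,3), (1,4), (1,5), (2,3), (2,4), (2,5), (3,4), (3,5), (4,5). Each pair (i,j) satisfies i < j and arr[i] > arr[j].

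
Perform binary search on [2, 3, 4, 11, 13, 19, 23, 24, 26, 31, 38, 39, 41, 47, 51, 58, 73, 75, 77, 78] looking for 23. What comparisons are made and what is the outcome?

Binary search for 23 in [2, 3, 4, 11, 13, 19, 23, 24, 26, 31, 38, 39, 41, 47, 51, 58, 73, 75, 77, 78]:

lo=0, hi=19, mid=9, arr[mid]=31 -> 31 > 23, search left half
lo=0, hi=8, mid=4, arr[mid]=13 -> 13 < 23, search right half
lo=5, hi=8, mid=6, arr[mid]=23 -> Found target at index 6!

Binary search finds 23 at index 6 after 3 comparisons. The search repeatedly halves the search space by comparing with the middle element.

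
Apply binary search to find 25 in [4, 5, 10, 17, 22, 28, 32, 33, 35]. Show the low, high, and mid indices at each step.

Binary search for 25 in [4, 5, 10, 17, 22, 28, 32, 33, 35]:

lo=0, hi=8, mid=4, arr[mid]=22 -> 22 < 25, search right half
lo=5, hi=8, mid=6, arr[mid]=32 -> 32 > 25, search left half
lo=5, hi=5, mid=5, arr[mid]=28 -> 28 > 25, search left half
lo=5 > hi=4, target 25 not found

Binary search determines that 25 is not in the array after 3 comparisons. The search space was exhausted without finding the target.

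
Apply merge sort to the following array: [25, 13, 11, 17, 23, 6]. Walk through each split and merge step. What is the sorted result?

Merge sort trace:

Split: [25, 13, 11, 17, 23, 6] -> [25, 13, 11] and [17, 23, 6]
  Split: [25, 13, 11] -> [25] and [13, 11]
    Split: [13, 11] -> [13] and [11]
    Merge: [13] + [11] -> [11, 13]
  Merge: [25] + [11, 13] -> [11, 13, 25]
  Split: [17, 23, 6] -> [17] and [23, 6]
    Split: [23, 6] -> [23] and [6]
    Merge: [23] + [6] -> [6, 23]
  Merge: [17] + [6, 23] -> [6, 17, 23]
Merge: [11, 13, 25] + [6, 17, 23] -> [6, 11, 13, 17, 23, 25]

Final sorted array: [6, 11, 13, 17, 23, 25]

The merge sort proceeds by recursively splitting the array and merging sorted halves.
After all merges, the sorted array is [6, 11, 13, 17, 23, 25].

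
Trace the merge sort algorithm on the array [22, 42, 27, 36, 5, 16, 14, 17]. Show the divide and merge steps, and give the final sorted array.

Merge sort trace:

Split: [22, 42, 27, 36, 5, 16, 14, 17] -> [22, 42, 27, 36] and [5, 16, 14, 17]
  Split: [22, 42, 27, 36] -> [22, 42] and [27, 36]
    Split: [22, 42] -> [22] and [42]
    Merge: [22] + [42] -> [22, 42]
    Split: [27, 36] -> [27] and [36]
    Merge: [27] + [36] -> [27, 36]
  Merge: [22, 42] + [27, 36] -> [22, 27, 36, 42]
  Split: [5, 16, 14, 17] -> [5, 16] and [14, 17]
    Split: [5, 16] -> [5] and [16]
    Merge: [5] + [16] -> [5, 16]
    Split: [14, 17] -> [14] and [17]
    Merge: [14] + [17] -> [14, 17]
  Merge: [5, 16] + [14, 17] -> [5, 14, 16, 17]
Merge: [22, 27, 36, 42] + [5, 14, 16, 17] -> [5, 14, 16, 17, 22, 27, 36, 42]

Final sorted array: [5, 14, 16, 17, 22, 27, 36, 42]

The merge sort proceeds by recursively splitting the array and merging sorted halves.
After all merges, the sorted array is [5, 14, 16, 17, 22, 27, 36, 42].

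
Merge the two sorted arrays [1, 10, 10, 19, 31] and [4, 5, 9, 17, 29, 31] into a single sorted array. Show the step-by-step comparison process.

Merging process:

Compare 1 vs 4: take 1 from left. Merged: [1]
Compare 10 vs 4: take 4 from right. Merged: [1, 4]
Compare 10 vs 5: take 5 from right. Merged: [1, 4, 5]
Compare 10 vs 9: take 9 from right. Merged: [1, 4, 5, 9]
Compare 10 vs 17: take 10 from left. Merged: [1, 4, 5, 9, 10]
Compare 10 vs 17: take 10 from left. Merged: [1, 4, 5, 9, 10, 10]
Compare 19 vs 17: take 17 from right. Merged: [1, 4, 5, 9, 10, 10, 17]
Compare 19 vs 29: take 19 from left. Merged: [1, 4, 5, 9, 10, 10, 17, 19]
Compare 31 vs 29: take 29 from right. Merged: [1, 4, 5, 9, 10, 10, 17, 19, 29]
Compare 31 vs 31: take 31 from left. Merged: [1, 4, 5, 9, 10, 10, 17, 19, 29, 31]
Append remaining from right: [31]. Merged: [1, 4, 5, 9, 10, 10, 17, 19, 29, 31, 31]

Final merged array: [1, 4, 5, 9, 10, 10, 17, 19, 29, 31, 31]
Total comparisons: 10

The merged array is [1, 4, 5, 9, 10, 10, 17, 19, 29, 31, 31], requiring 10 comparisons. The merge step runs in O(n) time where n is the total number of elements.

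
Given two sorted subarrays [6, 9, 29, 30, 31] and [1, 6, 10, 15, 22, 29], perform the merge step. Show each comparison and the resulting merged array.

Merging process:

Compare 6 vs 1: take 1 from right. Merged: [1]
Compare 6 vs 6: take 6 from left. Merged: [1, 6]
Compare 9 vs 6: take 6 from right. Merged: [1, 6, 6]
Compare 9 vs 10: take 9 from left. Merged: [1, 6, 6, 9]
Compare 29 vs 10: take 10 from right. Merged: [1, 6, 6, 9, 10]
Compare 29 vs 15: take 15 from right. Merged: [1, 6, 6, 9, 10, 15]
Compare 29 vs 22: take 22 from right. Merged: [1, 6, 6, 9, 10, 15, 22]
Compare 29 vs 29: take 29 from left. Merged: [1, 6, 6, 9, 10, 15, 22, 29]
Compare 30 vs 29: take 29 from right. Merged: [1, 6, 6, 9, 10, 15, 22, 29, 29]
Append remaining from left: [30, 31]. Merged: [1, 6, 6, 9, 10, 15, 22, 29, 29, 30, 31]

Final merged array: [1, 6, 6, 9, 10, 15, 22, 29, 29, 30, 31]
Total comparisons: 9

The merged array is [1, 6, 6, 9, 10, 15, 22, 29, 29, 30, 31], requiring 9 comparisons. The merge step runs in O(n) time where n is the total number of elements.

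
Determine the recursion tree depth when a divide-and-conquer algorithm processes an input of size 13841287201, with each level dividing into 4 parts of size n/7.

For divide and conquer with division factor 7:

Problem sizes at each level:
Level 0: 13841287201
Level 1: 1977326743
Level 2: 282475249
Level 3: 40353607
Level 4: 5764801
Level 5: 823543
Level 6: 117649
Level 7: 16807
Level 8: 2401
Level 9: 343
Level 10: 49
Level 11: 7
Level 12: 1

The root is level 0 and the size-1 base case is level 12 (the tree spans levels 0 through 12, i.e. 13 levels counting the root), so the depth is the number of divisions: log_7(13841287201) = 12

The recursion tree depth is log_7(13841287201) = 12. At each level, the problem size is divided by 7, so it takes 12 divisions to reduce to a base case of size 1. The algorithm makes 4 recursive calls at each level.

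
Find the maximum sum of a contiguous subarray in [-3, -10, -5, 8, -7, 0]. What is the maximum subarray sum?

Using Kadane's algorithm on [-3, -10, -5, 8, -7, 0]:

Scanning through the array:
Position 1 (value -10): max_ending_here = -10, max_so_far = -3
Position 2 (value -5): max_ending_here = -5, max_so_far = -3
Position 3 (value 8): max_ending_here = 8, max_so_far = 8
Position 4 (value -7): max_ending_here = 1, max_so_far = 8
Position 5 (value 0): max_ending_here = 1, max_so_far = 8

Maximum subarray: [8]
Maximum sum: 8

The maximum subarray is [8] with sum 8. This subarray runs from index 3 to index 3.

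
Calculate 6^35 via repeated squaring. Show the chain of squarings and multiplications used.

Computing 6^35 by squaring (build up from 6^1; each line after the first costs one multiplication):

6^1 = 6
6^2 = (6^1)^2 = 6^2 = 36
6^4 = (6^2)^2 = 36^2 = 1296
6^8 = (6^4)^2 = 1296^2 = 1679616
6^16 = (6^8)^2 = 1679616^2 = 2821109907456
6^17 = 6 * 6^16 = 6 * 2821109907456 = 16926659444736
6^34 = (6^17)^2 = 16926659444736^2 = 286511799958070431838109696
6^35 = 6 * 6^34 = 6 * 286511799958070431838109696 = 1719070799748422591028658176

Result: 1719070799748422591028658176
Multiplications needed: 7 (7 lines after 6^1)

6^35 = 1719070799748422591028658176. Using exponentiation by squaring, this requires 7 multiplications. The key idea: if the exponent is even, square the half-power; if odd, multiply by the base once.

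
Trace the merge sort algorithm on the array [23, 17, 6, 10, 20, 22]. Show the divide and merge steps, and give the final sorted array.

Merge sort trace:

Split: [23, 17, 6, 10, 20, 22] -> [23, 17, 6] and [10, 20, 22]
  Split: [23, 17, 6] -> [23] and [17, 6]
    Split: [17, 6] -> [17] and [6]
    Merge: [17] + [6] -> [6, 17]
  Merge: [23] + [6, 17] -> [6, 17, 23]
  Split: [10, 20, 22] -> [10] and [20, 22]
    Split: [20, 22] -> [20] and [22]
    Merge: [20] + [22] -> [20, 22]
  Merge: [10] + [20, 22] -> [10, 20, 22]
Merge: [6, 17, 23] + [10, 20, 22] -> [6, 10, 17, 20, 22, 23]

Final sorted array: [6, 10, 17, 20, 22, 23]

The merge sort proceeds by recursively splitting the array and merging sorted halves.
After all merges, the sorted array is [6, 10, 17, 20, 22, 23].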